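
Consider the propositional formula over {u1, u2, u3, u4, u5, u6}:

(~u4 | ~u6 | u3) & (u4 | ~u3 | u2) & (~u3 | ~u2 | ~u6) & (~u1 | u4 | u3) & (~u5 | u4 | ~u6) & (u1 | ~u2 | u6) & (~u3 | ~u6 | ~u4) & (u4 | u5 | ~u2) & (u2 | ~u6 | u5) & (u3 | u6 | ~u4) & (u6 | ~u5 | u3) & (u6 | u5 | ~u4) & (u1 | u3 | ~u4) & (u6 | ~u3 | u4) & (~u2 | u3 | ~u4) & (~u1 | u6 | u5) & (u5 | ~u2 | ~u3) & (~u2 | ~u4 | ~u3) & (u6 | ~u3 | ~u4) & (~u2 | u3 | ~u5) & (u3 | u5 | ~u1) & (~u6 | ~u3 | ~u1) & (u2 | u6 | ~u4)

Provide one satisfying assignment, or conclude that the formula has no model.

Try u4 = 0.
Try u3 = 0.
The clause (~u1) is unit, so u1 = 0.
Try u5 = 0.
The clause (~u2) is unit, so u2 = 0.
The clause (~u6) is unit, so u6 = 0.
This assignment satisfies each clause.

u1: 0, u2: 0, u3: 0, u4: 0, u5: 0, u6: 0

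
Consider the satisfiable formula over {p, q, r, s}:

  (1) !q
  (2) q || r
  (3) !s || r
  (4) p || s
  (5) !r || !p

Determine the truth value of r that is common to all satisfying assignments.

True

Suppose r = false.
The clause (!q) is unit, so q = false.
Now (q) is unsatisfied and unit — conflict.
So every satisfying assignment has r = True.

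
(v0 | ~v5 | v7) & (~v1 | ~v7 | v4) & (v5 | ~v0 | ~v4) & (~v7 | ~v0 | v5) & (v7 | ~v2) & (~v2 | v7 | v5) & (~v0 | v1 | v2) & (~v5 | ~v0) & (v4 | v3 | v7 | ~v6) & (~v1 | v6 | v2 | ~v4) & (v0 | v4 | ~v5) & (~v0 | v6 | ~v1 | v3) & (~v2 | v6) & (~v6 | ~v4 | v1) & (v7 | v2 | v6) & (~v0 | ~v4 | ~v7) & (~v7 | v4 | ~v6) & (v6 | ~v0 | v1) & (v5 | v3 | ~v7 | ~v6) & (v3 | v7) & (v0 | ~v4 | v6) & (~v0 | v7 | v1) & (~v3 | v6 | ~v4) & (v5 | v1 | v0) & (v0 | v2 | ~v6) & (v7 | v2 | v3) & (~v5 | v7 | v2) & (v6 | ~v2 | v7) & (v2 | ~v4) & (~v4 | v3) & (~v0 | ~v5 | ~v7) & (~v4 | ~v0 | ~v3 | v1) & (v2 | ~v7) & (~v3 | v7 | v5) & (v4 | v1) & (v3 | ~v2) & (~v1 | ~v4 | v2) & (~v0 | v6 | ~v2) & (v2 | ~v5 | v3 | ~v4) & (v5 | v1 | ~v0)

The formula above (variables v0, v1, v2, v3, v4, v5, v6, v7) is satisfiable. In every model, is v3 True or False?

Suppose v3 = 0.
From the singleton clause (v7), v7 = 1.
From the singleton clause (~v4), v4 = 0.
From the singleton clause (~v1), v1 = 0.
But (v1) is also a unit clause — contradiction.
So every satisfying assignment has v3 = True.

True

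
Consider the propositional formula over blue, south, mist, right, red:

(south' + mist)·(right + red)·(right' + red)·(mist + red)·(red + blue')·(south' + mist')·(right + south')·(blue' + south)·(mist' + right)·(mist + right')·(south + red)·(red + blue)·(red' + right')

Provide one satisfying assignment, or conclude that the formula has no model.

Suppose south = 0.
From the singleton clause (blue'), blue = 0.
From the singleton clause (red), red = 1.
From the singleton clause (right'), right = 0.
From the singleton clause (mist'), mist = 0.
This assignment satisfies each clause.

blue=0; south=0; mist=0; right=0; red=1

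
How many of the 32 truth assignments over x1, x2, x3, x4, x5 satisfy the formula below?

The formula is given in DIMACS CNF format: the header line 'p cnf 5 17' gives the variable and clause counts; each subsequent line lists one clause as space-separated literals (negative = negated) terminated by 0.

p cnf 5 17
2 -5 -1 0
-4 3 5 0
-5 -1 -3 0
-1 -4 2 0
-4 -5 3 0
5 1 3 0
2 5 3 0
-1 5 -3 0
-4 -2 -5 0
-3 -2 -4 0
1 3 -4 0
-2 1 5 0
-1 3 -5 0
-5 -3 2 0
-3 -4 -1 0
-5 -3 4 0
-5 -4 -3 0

5

There are 2^5 = 32 truth assignments over (x1, x2, x3, x4, x5).
Split on x5. With x5 = True, the clauses containing x5 are satisfied and ¬x5 drops from the rest; 2 of the 2^4 = 16 assignments to the other variables satisfy what remains.
With x5 = False, by the same count on the reduced clause set, 3 assignments work.
Total: 2 + 3 = 5.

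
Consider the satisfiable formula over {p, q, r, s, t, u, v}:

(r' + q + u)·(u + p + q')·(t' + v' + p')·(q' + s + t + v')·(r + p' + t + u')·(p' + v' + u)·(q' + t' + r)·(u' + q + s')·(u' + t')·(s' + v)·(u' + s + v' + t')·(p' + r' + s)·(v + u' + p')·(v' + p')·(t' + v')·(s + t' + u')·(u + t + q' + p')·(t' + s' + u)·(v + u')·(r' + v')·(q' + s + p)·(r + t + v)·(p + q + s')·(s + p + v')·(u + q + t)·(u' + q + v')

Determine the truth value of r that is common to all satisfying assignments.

Suppose r = 1.
From the singleton clause (v'), v = 0.
From the singleton clause (s'), s = 0.
From the singleton clause (p'), p = 0.
From the singleton clause (u'), u = 0.
From the singleton clause (q), q = 1.
Now (q') is unsatisfied and unit — conflict.
So every satisfying assignment has r = False.

False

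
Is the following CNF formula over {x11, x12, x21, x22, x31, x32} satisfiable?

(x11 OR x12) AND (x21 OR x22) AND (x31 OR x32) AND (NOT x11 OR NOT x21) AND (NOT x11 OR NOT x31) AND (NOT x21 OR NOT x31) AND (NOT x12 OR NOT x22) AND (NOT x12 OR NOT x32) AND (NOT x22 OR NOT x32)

Unsatisfiable

Branch on x11: set x11 = true.
(NOT x21) alone gives x21 = false.
(x22) alone gives x22 = true.
(NOT x31) alone gives x31 = false.
(x32) alone gives x32 = true.
That conflicts with the unit clause (NOT x32).
Undo x11 and try x11 = false.
(x12) alone gives x12 = true.
(NOT x22) alone gives x22 = false.
(x21) alone gives x21 = true.
(NOT x31) alone gives x31 = false.
(x32) alone gives x32 = true.
That conflicts with the unit clause (NOT x32).
Neither x11 = true nor x11 = false works.
No assignment satisfies every clause.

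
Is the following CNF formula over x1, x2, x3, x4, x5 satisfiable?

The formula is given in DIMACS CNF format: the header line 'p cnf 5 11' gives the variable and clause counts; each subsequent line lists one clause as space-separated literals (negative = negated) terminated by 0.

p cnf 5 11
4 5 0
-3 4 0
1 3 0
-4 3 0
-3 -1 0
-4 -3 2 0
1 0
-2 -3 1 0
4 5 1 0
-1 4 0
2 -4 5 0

No

Unit clause (x1) forces x1 = True.
Unit clause (¬x3) forces x3 = False.
Unit clause (¬x4) forces x4 = False.
Now (x4) is unsatisfied and unit — conflict.
No assignment satisfies every clause.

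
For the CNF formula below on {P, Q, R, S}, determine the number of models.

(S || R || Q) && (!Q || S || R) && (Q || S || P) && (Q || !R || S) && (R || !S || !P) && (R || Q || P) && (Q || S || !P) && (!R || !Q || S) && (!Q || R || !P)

5

There are 2^4 = 16 truth assignments over (P, Q, R, S).
Check each against the 9 clauses (columns in the order P, Q, R, S):
  F F F F  ✗ fails (S || R || Q)
  F F F T  ✗ fails (R || Q || P)
  F F T F  ✗ fails (Q || S || P)
  F F T T  ✓ satisfies all
  F T F F  ✗ fails (!Q || S || R)
  F T F T  ✓ satisfies all
  F T T F  ✗ fails (!R || !Q || S)
  F T T T  ✓ satisfies all
  T F F F  ✗ fails (S || R || Q)
  T F F T  ✗ fails (R || !S || !P)
  T F T F  ✗ fails (Q || !R || S)
  T F T T  ✓ satisfies all
  T T F F  ✗ fails (!Q || S || R)
  T T F T  ✗ fails (R || !S || !P)
  T T T F  ✗ fails (!R || !Q || S)
  T T T T  ✓ satisfies all
5 of the 16 rows are models.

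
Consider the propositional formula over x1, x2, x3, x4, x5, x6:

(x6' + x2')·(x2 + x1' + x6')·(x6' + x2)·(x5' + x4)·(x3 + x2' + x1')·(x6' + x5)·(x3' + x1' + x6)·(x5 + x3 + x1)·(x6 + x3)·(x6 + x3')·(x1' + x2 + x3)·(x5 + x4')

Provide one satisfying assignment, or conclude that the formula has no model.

UNSATISFIABLE

Branch on x6: set x6 = 0.
(x3) alone gives x3 = 1.
That conflicts with the unit clause (x3').
Backtrack on x6: now try x6 = 1.
(x2') alone gives x2 = 0.
That conflicts with the unit clause (x2).
Either choice for x6 ends in contradiction.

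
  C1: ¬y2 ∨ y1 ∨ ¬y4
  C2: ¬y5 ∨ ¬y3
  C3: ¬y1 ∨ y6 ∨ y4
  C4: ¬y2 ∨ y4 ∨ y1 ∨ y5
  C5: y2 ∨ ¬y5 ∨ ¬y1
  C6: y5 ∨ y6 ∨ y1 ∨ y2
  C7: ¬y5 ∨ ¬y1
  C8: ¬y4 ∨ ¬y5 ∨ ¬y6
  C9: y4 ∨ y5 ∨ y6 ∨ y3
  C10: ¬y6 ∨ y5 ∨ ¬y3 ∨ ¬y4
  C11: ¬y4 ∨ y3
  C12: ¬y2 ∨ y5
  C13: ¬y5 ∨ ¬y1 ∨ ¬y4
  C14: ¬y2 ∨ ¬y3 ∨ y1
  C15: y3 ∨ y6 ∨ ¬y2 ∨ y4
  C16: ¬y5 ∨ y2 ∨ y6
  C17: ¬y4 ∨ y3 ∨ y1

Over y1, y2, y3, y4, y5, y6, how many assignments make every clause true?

7

There are 2^6 = 64 truth assignments over (y1, y2, y3, y4, y5, y6).
Split on y4. With y4 = True, the clauses containing y4 are satisfied and ¬y4 drops from the rest; 1 of the 2^5 = 32 assignments to the other variables satisfy what remains.
With y4 = False, by the same count on the reduced clause set, 6 assignments work.
(One model: y1=F, y2=F, y3=F, y4=F, y5=F, y6=T.)
Total: 1 + 6 = 7.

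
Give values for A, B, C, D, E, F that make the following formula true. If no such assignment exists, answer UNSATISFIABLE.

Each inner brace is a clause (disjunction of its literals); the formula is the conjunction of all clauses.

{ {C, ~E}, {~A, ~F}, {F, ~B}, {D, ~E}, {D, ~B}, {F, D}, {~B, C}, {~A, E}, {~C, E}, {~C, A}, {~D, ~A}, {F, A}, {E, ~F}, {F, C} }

UNSATISFIABLE

Suppose C = 1.
(E) alone gives E = 1.
(D) alone gives D = 1.
(A) alone gives A = 1.
But (~A) is also a unit clause — contradiction.
Undo C and try C = 0.
(~E) alone gives E = 0.
(~B) alone gives B = 0.
(~A) alone gives A = 0.
(F) alone gives F = 1.
But (~F) is also a unit clause — contradiction.
Both values of C lead to a conflict.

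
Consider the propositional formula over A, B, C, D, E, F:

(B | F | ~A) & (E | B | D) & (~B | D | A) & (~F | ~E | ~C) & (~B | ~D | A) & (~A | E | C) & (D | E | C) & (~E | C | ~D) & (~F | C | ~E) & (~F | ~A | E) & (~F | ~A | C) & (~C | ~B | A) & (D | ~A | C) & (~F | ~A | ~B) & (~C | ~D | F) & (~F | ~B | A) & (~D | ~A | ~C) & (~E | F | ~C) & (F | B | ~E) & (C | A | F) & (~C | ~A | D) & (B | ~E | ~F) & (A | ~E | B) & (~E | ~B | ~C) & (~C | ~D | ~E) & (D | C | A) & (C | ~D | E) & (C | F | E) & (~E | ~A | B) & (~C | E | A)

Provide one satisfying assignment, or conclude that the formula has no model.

UNSATISFIABLE

Try B = 1.
Try D = 1.
From the singleton clause (A), A = 1.
From the singleton clause (~F), F = 0.
From the singleton clause (~C), C = 0.
From the singleton clause (E), E = 1.
Now (~E) is unsatisfied and unit — conflict.
That branch fails; take D = 0 instead.
From the singleton clause (A), A = 1.
From the singleton clause (C), C = 1.
Now (~C) is unsatisfied and unit — conflict.
Both values of D lead to a conflict.
That branch fails; take B = 0 instead.
Try F = 1.
From the singleton clause (~E), E = 0.
From the singleton clause (D), D = 1.
From the singleton clause (~A), A = 0.
From the singleton clause (C), C = 1.
Now (~C) is unsatisfied and unit — conflict.
That branch fails; take F = 0 instead.
From the singleton clause (~A), A = 0.
From the singleton clause (~E), E = 0.
From the singleton clause (D), D = 1.
From the singleton clause (~C), C = 0.
Now (C) is unsatisfied and unit — conflict.
Both values of F lead to a conflict.
Both values of B lead to a conflict.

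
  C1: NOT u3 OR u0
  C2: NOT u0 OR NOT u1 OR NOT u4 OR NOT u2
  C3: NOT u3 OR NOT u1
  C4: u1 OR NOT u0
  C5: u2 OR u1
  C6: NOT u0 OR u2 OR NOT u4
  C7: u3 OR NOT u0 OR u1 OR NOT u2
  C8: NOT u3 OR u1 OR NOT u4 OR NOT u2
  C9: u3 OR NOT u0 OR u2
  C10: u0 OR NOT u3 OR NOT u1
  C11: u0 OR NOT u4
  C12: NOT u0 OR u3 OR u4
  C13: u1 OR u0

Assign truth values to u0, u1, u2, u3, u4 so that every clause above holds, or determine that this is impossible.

Branch on u3: set u3 = false.
Branch on u1: set u1 = true.
Branch on u0: set u0 = false.
From the singleton clause (NOT u4), u4 = false.
All clauses hold; u2 can take either value.

u0=false, u1=true, u2=false, u3=false, u4=false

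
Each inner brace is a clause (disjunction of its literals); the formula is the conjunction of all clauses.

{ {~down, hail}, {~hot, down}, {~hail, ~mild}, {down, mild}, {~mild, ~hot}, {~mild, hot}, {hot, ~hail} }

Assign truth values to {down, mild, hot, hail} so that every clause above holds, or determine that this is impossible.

down=1; mild=0; hot=1; hail=1

Branch on down: set down = 1.
From the singleton clause (hail), hail = 1.
From the singleton clause (~mild), mild = 0.
From the singleton clause (hot), hot = 1.
All clauses are satisfied.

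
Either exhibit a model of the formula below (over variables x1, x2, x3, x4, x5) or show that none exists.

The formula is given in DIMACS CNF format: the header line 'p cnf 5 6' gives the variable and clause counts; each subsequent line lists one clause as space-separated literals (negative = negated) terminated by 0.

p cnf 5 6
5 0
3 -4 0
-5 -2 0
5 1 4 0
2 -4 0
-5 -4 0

x1: False,  x2: False,  x3: True,  x4: False,  x5: True

The clause (x5) is unit, so x5 = True.
The clause (¬x2) is unit, so x2 = False.
The clause (¬x4) is unit, so x4 = False.
All clauses hold; x1, x3 can take either value.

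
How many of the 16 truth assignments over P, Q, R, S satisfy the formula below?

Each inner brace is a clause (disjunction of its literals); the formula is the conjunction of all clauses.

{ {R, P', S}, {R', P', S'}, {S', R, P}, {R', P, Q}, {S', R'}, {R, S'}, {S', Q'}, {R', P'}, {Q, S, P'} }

There are 2^4 = 16 truth assignments over (P, Q, R, S).
Check each against the 9 clauses (columns in the order P, Q, R, S):
  F F F F  ✓ satisfies all
  F F F T  ✗ fails (S' + R + P)
  F F T F  ✗ fails (R' + P + Q)
  F F T T  ✗ fails (R' + P + Q)
  F T F F  ✓ satisfies all
  F T F T  ✗ fails (S' + R + P)
  F T T F  ✓ satisfies all
  F T T T  ✗ fails (S' + R')
  T F F F  ✗ fails (R + P' + S)
  T F F T  ✗ fails (R + S')
  T F T F  ✗ fails (R' + P')
  T F T T  ✗ fails (R' + P' + S')
  T T F F  ✗ fails (R + P' + S)
  T T F T  ✗ fails (R + S')
  T T T F  ✗ fails (R' + P')
  T T T T  ✗ fails (R' + P' + S')
3 of the 16 rows are models.

3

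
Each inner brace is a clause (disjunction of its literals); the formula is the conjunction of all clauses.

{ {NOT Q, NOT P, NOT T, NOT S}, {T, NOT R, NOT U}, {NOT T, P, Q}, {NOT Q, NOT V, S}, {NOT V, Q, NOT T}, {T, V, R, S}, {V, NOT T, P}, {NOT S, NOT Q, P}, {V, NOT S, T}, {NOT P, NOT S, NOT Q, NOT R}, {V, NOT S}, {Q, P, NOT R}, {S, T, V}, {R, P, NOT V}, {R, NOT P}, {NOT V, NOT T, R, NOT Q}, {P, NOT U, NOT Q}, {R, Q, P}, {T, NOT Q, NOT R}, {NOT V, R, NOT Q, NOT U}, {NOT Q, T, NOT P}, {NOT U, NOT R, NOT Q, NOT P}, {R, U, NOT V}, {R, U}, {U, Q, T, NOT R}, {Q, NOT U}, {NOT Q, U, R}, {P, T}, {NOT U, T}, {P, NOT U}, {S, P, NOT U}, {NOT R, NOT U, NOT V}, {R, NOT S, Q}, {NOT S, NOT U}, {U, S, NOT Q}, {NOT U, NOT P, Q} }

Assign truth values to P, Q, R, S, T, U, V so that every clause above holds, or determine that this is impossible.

P ↦ true; Q ↦ false; R ↦ true; S ↦ false; T ↦ true; U ↦ false; V ↦ false

Case V = false:
From the singleton clause (NOT S), S = false.
From the singleton clause (T), T = true.
From the singleton clause (P), P = true.
From the singleton clause (R), R = true.
Case U = false:
From the singleton clause (NOT Q), Q = false.
Every clause now holds.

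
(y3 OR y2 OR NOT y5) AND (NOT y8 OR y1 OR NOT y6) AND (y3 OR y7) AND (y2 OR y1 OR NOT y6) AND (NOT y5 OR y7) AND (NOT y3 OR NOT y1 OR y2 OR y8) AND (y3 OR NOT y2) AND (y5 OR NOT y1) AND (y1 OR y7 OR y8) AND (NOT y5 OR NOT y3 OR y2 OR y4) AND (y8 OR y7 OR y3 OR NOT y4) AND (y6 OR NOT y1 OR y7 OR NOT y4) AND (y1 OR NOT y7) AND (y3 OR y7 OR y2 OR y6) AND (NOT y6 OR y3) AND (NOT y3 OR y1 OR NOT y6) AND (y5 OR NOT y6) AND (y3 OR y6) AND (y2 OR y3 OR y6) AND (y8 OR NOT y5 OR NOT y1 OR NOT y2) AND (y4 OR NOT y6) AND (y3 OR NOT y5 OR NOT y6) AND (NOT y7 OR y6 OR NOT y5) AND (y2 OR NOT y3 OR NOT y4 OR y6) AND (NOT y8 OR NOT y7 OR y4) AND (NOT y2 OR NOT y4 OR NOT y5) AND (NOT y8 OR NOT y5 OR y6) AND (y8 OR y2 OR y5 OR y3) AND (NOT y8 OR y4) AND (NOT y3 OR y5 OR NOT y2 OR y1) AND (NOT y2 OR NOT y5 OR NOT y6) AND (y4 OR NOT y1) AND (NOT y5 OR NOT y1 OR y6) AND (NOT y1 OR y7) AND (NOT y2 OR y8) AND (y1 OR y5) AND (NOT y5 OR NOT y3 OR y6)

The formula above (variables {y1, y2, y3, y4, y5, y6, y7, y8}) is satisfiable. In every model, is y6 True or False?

True

Suppose y6 = false.
(y3) alone gives y3 = true.
(NOT y5) alone gives y5 = false.
(NOT y1) alone gives y1 = false.
That conflicts with the unit clause (y1).
So every satisfying assignment has y6 = True.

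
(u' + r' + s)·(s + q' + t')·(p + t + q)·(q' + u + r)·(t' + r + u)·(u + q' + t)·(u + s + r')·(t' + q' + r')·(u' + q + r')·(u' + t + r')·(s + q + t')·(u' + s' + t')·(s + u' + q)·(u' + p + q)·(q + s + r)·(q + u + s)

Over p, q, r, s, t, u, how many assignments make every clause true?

There are 2^6 = 64 truth assignments over (p, q, r, s, t, u).
Split on u. With u = 1, the clauses containing u are satisfied and u' drops from the rest; 5 of the 2^5 = 32 assignments to the other variables satisfy what remains.
With u = 0, by the same count on the reduced clause set, 4 assignments work.
Total: 5 + 4 = 9.

9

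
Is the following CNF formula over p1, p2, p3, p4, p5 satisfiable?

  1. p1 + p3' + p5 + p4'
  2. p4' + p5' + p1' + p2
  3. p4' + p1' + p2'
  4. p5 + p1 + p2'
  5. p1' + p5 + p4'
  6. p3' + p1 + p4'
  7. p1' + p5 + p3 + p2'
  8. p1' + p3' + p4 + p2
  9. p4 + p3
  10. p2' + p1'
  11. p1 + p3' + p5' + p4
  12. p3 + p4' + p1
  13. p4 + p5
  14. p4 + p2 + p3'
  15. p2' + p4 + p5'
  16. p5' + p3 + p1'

Suppose p4 = 1.
Suppose p1 = 0.
(p3') alone gives p3 = 0.
Now (p3) is unsatisfied and unit — conflict.
So p1 must be the other value — set p1 = 1.
(p2') alone gives p2 = 0.
(p5') alone gives p5 = 0.
Now (p5) is unsatisfied and unit — conflict.
Neither p1 = 1 nor p1 = 0 works.
So p4 must be the other value — set p4 = 0.
(p3) alone gives p3 = 1.
(p5) alone gives p5 = 1.
(p1) alone gives p1 = 1.
(p2) alone gives p2 = 1.
Now (p2') is unsatisfied and unit — conflict.
Neither p4 = 1 nor p4 = 0 works.
No assignment satisfies every clause.

Unsatisfiable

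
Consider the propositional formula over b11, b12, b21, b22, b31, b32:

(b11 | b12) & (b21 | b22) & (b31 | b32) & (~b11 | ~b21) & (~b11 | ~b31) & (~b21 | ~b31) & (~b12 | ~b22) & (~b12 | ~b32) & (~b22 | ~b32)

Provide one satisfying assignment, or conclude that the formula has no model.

Try b11 = 1.
The clause (~b21) is unit, so b21 = 0.
The clause (b22) is unit, so b22 = 1.
The clause (~b31) is unit, so b31 = 0.
The clause (b32) is unit, so b32 = 1.
Now (~b32) is unsatisfied and unit — conflict.
That branch fails; take b11 = 0 instead.
The clause (b12) is unit, so b12 = 1.
The clause (~b22) is unit, so b22 = 0.
The clause (b21) is unit, so b21 = 1.
The clause (~b31) is unit, so b31 = 0.
The clause (b32) is unit, so b32 = 1.
Now (~b32) is unsatisfied and unit — conflict.
Neither b11 = 1 nor b11 = 0 works.

UNSATISFIABLE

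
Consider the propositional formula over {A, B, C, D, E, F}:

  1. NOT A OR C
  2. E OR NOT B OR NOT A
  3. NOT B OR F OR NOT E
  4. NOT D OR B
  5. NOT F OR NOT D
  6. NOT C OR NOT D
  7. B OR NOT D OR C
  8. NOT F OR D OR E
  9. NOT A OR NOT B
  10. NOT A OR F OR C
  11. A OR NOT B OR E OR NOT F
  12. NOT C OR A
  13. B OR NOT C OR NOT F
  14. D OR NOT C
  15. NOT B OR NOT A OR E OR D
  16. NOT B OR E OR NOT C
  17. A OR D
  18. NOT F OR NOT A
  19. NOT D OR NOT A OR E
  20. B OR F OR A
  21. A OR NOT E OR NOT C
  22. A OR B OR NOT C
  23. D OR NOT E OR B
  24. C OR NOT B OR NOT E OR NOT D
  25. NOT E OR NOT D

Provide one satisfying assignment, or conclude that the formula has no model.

Branch on A: set A = false.
The clause (NOT C) is unit, so C = false.
The clause (D) is unit, so D = true.
The clause (B) is unit, so B = true.
The clause (NOT F) is unit, so F = false.
The clause (NOT E) is unit, so E = false.
All clauses are satisfied.

A=false,  B=true,  C=false,  D=true,  E=false,  F=false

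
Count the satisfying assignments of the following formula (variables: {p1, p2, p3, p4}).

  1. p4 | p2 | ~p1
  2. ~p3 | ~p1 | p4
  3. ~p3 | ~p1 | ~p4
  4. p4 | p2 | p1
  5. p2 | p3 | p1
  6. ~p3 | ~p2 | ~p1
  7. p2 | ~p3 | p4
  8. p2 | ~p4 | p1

There are 2^4 = 16 truth assignments over (p1, p2, p3, p4).
Check each against the 8 clauses (columns in the order p1, p2, p3, p4):
  F F F F  ✗ fails (p4 | p2 | p1)
  F F F T  ✗ fails (p2 | p3 | p1)
  F F T F  ✗ fails (p4 | p2 | p1)
  F F T T  ✗ fails (p2 | ~p4 | p1)
  F T F F  ✓ satisfies all
  F T F T  ✓ satisfies all
  F T T F  ✓ satisfies all
  F T T T  ✓ satisfies all
  T F F F  ✗ fails (p4 | p2 | ~p1)
  T F F T  ✓ satisfies all
  T F T F  ✗ fails (p4 | p2 | ~p1)
  T F T T  ✗ fails (~p3 | ~p1 | ~p4)
  T T F F  ✓ satisfies all
  T T F T  ✓ satisfies all
  T T T F  ✗ fails (~p3 | ~p1 | p4)
  T T T T  ✗ fails (~p3 | ~p1 | ~p4)
7 of the 16 rows are models.

7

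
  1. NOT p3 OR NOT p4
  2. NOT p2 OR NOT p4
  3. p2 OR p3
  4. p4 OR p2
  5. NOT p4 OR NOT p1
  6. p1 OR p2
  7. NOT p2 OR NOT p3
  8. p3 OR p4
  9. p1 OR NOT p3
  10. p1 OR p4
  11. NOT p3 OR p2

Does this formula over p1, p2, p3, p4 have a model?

No, unsatisfiable

Branch on p3: set p3 = false.
Unit clause (p2) forces p2 = true.
Unit clause (NOT p4) forces p4 = false.
That conflicts with the unit clause (p4).
Backtrack on p3: now try p3 = true.
Unit clause (NOT p4) forces p4 = false.
Unit clause (p2) forces p2 = true.
That conflicts with the unit clause (NOT p2).
Either choice for p3 ends in contradiction.
No assignment satisfies every clause.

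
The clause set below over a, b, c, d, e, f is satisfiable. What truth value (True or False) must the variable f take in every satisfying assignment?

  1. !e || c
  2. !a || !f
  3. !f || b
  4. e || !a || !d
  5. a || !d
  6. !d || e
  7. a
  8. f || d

False

Suppose f = true.
Unit clause (!a) forces a = false.
That conflicts with the unit clause (a).
So every satisfying assignment has f = False.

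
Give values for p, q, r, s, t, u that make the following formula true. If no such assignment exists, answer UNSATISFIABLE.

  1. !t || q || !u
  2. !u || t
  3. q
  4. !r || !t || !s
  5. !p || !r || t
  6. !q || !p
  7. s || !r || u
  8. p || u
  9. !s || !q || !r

Unit clause (q) forces q = true.
Unit clause (!p) forces p = false.
Unit clause (u) forces u = true.
Unit clause (t) forces t = true.
Try r = true.
Unit clause (!s) forces s = false.
Every clause now holds.

p=false, q=true, r=true, s=false, t=true, u=true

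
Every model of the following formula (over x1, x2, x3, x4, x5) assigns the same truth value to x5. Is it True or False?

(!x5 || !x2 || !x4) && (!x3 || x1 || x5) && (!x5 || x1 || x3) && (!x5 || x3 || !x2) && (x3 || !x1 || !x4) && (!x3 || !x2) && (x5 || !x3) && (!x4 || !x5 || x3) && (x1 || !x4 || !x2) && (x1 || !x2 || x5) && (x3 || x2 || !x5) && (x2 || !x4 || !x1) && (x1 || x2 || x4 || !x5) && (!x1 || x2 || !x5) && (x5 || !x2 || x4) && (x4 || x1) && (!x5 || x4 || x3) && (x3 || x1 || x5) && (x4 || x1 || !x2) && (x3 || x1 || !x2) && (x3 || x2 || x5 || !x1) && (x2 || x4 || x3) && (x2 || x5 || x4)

True

Suppose x5 = false.
From the singleton clause (!x3), x3 = false.
From the singleton clause (x1), x1 = true.
From the singleton clause (!x4), x4 = false.
From the singleton clause (!x2), x2 = false.
That conflicts with the unit clause (x2).
So every satisfying assignment has x5 = True.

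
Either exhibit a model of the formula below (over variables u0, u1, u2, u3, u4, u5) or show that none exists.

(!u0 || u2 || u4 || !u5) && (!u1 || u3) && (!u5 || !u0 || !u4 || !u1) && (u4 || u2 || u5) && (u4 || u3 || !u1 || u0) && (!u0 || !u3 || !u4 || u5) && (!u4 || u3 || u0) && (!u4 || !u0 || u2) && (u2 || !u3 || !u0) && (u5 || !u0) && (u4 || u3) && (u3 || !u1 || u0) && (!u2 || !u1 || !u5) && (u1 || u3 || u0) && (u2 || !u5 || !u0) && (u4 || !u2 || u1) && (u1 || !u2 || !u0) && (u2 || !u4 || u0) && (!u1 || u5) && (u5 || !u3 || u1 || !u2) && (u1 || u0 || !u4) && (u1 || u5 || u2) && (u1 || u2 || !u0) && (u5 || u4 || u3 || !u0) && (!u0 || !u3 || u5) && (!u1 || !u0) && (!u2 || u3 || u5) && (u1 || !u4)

Branch on u1: set u1 = false.
(!u4) alone gives u4 = false.
(u3) alone gives u3 = true.
(!u2) alone gives u2 = false.
(u5) alone gives u5 = true.
(!u0) alone gives u0 = false.
This assignment satisfies each clause.

u0: false,  u1: false,  u2: false,  u3: true,  u4: false,  u5: true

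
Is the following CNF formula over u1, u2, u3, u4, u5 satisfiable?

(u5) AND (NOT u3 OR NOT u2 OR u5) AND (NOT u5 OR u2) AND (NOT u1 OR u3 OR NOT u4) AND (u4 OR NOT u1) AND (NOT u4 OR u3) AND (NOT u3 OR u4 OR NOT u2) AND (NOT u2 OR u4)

(u5) alone gives u5 = true.
(u2) alone gives u2 = true.
(u4) alone gives u4 = true.
(u3) alone gives u3 = true.
No clause remains; u1 is free.
A satisfying assignment: u1=true,  u2=true,  u3=true,  u4=true,  u5=true.

Satisfiable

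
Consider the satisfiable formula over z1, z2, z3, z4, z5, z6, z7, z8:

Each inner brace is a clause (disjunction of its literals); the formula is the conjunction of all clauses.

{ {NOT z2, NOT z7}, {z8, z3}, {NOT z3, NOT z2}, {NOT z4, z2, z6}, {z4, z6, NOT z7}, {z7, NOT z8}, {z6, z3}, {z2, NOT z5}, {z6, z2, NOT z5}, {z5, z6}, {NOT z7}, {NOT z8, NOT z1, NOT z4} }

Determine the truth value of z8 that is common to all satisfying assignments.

Suppose z8 = true.
From the singleton clause (z7), z7 = true.
But (NOT z7) is also a unit clause — contradiction.
So every satisfying assignment has z8 = False.

False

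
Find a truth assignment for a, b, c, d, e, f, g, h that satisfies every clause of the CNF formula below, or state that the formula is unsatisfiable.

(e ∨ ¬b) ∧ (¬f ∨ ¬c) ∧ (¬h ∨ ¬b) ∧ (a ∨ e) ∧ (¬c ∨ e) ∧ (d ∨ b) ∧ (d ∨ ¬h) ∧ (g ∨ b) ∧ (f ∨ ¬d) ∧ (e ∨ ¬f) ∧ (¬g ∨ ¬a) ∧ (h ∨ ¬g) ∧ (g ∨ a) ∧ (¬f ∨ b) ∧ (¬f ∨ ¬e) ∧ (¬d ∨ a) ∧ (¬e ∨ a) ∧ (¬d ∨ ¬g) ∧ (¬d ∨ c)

Try e = True.
Unit clause (¬f) forces f = False.
Unit clause (¬d) forces d = False.
Unit clause (b) forces b = True.
Unit clause (¬h) forces h = False.
Unit clause (¬g) forces g = False.
Unit clause (a) forces a = True.
Every clause is now satisfied; c is unconstrained.

a: True,  b: True,  c: True,  d: False,  e: True,  f: False,  g: False,  h: False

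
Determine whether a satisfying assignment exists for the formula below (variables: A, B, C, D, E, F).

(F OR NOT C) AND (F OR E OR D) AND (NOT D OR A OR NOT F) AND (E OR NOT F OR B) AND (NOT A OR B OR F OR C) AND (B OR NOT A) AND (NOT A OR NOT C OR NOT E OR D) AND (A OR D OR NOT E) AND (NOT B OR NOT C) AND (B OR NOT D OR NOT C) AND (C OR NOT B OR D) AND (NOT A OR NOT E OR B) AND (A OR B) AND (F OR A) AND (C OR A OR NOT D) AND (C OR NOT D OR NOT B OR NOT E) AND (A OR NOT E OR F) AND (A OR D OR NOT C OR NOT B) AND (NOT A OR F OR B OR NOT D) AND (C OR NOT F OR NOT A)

Yes

Branch on F: set F = false.
From the singleton clause (NOT C), C = false.
From the singleton clause (A), A = true.
From the singleton clause (B), B = true.
From the singleton clause (D), D = true.
From the singleton clause (NOT E), E = false.
All clauses are satisfied.
A satisfying assignment: A ↦ true, B ↦ true, C ↦ false, D ↦ true, E ↦ false, F ↦ false.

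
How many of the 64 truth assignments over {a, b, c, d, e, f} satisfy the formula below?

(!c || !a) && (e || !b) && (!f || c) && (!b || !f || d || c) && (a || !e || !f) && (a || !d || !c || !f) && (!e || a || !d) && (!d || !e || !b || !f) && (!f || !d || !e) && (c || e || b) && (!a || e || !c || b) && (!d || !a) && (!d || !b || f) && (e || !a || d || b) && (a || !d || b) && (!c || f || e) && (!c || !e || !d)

There are 2^6 = 64 truth assignments over (a, b, c, d, e, f).
Split on e. With e = true, the clauses containing e are satisfied and !e drops from the rest; 6 of the 2^5 = 32 assignments to the other variables satisfy what remains.
With e = false, by the same count on the reduced clause set, 1 assignment works.
Total: 6 + 1 = 7.

7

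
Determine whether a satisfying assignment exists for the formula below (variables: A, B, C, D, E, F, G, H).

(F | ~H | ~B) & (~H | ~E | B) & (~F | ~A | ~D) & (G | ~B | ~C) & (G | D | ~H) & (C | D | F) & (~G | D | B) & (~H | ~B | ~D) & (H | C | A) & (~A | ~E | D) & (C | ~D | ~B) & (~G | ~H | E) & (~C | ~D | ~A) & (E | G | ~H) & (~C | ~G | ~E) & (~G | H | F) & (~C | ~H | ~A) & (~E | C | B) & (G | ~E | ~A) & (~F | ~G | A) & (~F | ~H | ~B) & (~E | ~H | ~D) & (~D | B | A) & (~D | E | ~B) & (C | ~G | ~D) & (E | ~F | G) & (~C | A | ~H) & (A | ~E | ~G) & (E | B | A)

Yes

Branch on F: set F = 1.
Branch on A: set A = 0.
The clause (~G) is unit, so G = 0.
The clause (E) is unit, so E = 1.
Branch on H: set H = 0.
The clause (C) is unit, so C = 1.
The clause (~B) is unit, so B = 0.
The clause (~D) is unit, so D = 0.
This assignment satisfies each clause.
A satisfying assignment: A=0, B=0, C=1, D=0, E=1, F=1, G=0, H=0.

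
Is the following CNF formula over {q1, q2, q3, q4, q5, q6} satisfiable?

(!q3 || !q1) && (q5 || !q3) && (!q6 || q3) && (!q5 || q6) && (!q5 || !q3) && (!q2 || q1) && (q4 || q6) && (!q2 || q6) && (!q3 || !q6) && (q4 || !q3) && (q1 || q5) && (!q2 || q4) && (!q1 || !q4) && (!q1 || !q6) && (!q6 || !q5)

No, unsatisfiable

Try q3 = false.
Unit clause (!q6) forces q6 = false.
Unit clause (!q5) forces q5 = false.
Unit clause (q4) forces q4 = true.
Unit clause (!q2) forces q2 = false.
Unit clause (q1) forces q1 = true.
That conflicts with the unit clause (!q1).
Backtrack on q3: now try q3 = true.
Unit clause (!q1) forces q1 = false.
Unit clause (q5) forces q5 = true.
That conflicts with the unit clause (!q5).
Both values of q3 lead to a conflict.
No assignment satisfies every clause.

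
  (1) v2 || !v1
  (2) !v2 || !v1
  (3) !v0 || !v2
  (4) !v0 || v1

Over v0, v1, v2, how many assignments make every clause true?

2

There are 2^3 = 8 truth assignments over (v0, v1, v2).
Check each against the 4 clauses (columns in the order v0, v1, v2):
  F F F  ✓ satisfies all
  F F T  ✓ satisfies all
  F T F  ✗ fails (v2 || !v1)
  F T T  ✗ fails (!v2 || !v1)
  T F F  ✗ fails (!v0 || v1)
  T F T  ✗ fails (!v0 || !v2)
  T T F  ✗ fails (v2 || !v1)
  T T T  ✗ fails (!v2 || !v1)
2 of the 8 rows are models.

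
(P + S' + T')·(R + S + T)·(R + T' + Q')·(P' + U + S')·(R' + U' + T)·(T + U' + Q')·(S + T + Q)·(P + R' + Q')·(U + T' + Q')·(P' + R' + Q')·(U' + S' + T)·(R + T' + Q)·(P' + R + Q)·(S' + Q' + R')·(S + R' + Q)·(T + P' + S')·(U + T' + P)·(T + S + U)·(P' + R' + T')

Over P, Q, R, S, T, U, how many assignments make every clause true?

There are 2^6 = 64 truth assignments over (P, Q, R, S, T, U).
Split on S. With S = 1, the clauses containing S are satisfied and S' drops from the rest; 3 of the 2^5 = 32 assignments to the other variables satisfy what remains.
With S = 0, by the same count on the reduced clause set, 0 assignments work.
Total: 3 + 0 = 3.

3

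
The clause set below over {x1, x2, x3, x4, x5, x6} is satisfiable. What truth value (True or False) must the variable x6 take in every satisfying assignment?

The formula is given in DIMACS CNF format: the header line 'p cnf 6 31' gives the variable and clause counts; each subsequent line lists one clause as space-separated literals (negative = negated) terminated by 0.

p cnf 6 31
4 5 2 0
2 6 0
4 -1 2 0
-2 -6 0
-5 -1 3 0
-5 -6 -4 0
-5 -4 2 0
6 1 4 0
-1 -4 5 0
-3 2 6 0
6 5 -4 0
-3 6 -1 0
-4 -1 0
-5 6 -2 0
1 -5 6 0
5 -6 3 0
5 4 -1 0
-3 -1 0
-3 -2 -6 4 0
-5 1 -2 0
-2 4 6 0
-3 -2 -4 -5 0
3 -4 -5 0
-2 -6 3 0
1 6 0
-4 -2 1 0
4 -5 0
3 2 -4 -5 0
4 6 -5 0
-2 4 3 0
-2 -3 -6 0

Suppose x6 = False.
(x2) alone gives x2 = True.
(¬x5) alone gives x5 = False.
(¬x4) alone gives x4 = False.
But (x4) is also a unit clause — contradiction.
So every satisfying assignment has x6 = True.

True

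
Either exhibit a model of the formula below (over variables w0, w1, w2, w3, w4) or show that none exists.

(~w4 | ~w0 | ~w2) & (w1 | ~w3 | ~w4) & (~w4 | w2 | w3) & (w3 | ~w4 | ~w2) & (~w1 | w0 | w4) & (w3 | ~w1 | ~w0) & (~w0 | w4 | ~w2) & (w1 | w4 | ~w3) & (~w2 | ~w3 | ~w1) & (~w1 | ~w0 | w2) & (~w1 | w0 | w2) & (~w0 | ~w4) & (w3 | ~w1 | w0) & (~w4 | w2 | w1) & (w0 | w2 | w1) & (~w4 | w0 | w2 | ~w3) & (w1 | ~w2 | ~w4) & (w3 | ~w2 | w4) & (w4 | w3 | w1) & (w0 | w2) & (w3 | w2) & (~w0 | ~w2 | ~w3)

Suppose w0 = 0.
(w2) alone gives w2 = 1.
Suppose w3 = 1.
(~w1) alone gives w1 = 0.
(~w4) alone gives w4 = 0.
Now (w4) is unsatisfied and unit — conflict.
So w3 must be the other value — set w3 = 0.
(~w4) alone gives w4 = 0.
Now (w4) is unsatisfied and unit — conflict.
Either choice for w3 ends in contradiction.
So w0 must be the other value — set w0 = 1.
(~w4) alone gives w4 = 0.
(~w2) alone gives w2 = 0.
(~w1) alone gives w1 = 0.
(~w3) alone gives w3 = 0.
Now (w3) is unsatisfied and unit — conflict.
Either choice for w0 ends in contradiction.

UNSATISFIABLE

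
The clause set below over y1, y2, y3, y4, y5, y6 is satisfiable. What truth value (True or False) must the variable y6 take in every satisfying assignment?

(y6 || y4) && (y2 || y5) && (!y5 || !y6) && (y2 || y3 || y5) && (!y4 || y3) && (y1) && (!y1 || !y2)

Suppose y6 = true.
The clause (!y5) is unit, so y5 = false.
The clause (y2) is unit, so y2 = true.
The clause (y1) is unit, so y1 = true.
But (!y1) is also a unit clause — contradiction.
So every satisfying assignment has y6 = False.

False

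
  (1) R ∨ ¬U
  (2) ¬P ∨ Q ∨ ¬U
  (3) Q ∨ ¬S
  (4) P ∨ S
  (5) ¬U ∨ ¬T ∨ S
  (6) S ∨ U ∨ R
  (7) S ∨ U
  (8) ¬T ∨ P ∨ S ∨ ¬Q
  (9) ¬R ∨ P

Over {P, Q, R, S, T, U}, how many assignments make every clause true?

There are 2^6 = 64 truth assignments over (P, Q, R, S, T, U).
Split on Q. With Q = True, the clauses containing Q are satisfied and ¬Q drops from the rest; 9 of the 2^5 = 32 assignments to the other variables satisfy what remains.
With Q = False, by the same count on the reduced clause set, 0 assignments work.
(One model: P=F, Q=T, R=F, S=T, T=F, U=F.)
Total: 9 + 0 = 9.

9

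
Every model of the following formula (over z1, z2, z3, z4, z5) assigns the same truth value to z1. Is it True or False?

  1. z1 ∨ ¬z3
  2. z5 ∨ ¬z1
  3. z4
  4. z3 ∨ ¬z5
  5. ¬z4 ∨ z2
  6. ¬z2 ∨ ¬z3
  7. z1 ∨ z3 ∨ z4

Suppose z1 = True.
From the singleton clause (z5), z5 = True.
From the singleton clause (z4), z4 = True.
From the singleton clause (z3), z3 = True.
From the singleton clause (z2), z2 = True.
But (¬z2) is also a unit clause — contradiction.
So every satisfying assignment has z1 = False.

False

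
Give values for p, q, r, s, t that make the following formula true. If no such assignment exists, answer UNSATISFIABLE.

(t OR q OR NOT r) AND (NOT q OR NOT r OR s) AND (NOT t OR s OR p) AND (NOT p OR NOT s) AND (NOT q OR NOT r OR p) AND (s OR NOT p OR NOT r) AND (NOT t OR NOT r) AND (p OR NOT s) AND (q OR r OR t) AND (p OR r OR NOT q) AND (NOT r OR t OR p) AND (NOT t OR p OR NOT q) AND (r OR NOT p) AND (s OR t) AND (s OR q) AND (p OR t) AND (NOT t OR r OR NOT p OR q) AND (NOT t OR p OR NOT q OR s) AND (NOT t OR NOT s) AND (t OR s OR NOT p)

Case p = false:
Unit clause (NOT s) forces s = false.
Unit clause (NOT t) forces t = false.
But (t) is also a unit clause — contradiction.
So p must be the other value — set p = true.
Unit clause (NOT s) forces s = false.
Unit clause (NOT r) forces r = false.
But (r) is also a unit clause — contradiction.
Either choice for p ends in contradiction.

UNSATISFIABLE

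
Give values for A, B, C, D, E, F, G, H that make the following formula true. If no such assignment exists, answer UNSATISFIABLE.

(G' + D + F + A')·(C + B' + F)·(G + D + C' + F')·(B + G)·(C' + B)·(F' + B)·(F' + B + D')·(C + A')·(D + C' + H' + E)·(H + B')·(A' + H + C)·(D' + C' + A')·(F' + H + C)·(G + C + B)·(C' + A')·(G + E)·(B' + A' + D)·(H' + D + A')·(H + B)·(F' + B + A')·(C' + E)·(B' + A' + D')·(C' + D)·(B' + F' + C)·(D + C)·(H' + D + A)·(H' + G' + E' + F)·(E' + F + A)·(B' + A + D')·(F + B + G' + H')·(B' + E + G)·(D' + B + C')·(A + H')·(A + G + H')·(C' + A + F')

Branch on B: set B = 1.
The clause (H) is unit, so H = 1.
The clause (A) is unit, so A = 1.
The clause (C) is unit, so C = 1.
But (C') is also a unit clause — contradiction.
So B must be the other value — set B = 0.
The clause (G) is unit, so G = 1.
The clause (C') is unit, so C = 0.
The clause (F') is unit, so F = 0.
The clause (A') is unit, so A = 0.
The clause (H) is unit, so H = 1.
But (H') is also a unit clause — contradiction.
Neither B = 1 nor B = 0 works.

UNSATISFIABLE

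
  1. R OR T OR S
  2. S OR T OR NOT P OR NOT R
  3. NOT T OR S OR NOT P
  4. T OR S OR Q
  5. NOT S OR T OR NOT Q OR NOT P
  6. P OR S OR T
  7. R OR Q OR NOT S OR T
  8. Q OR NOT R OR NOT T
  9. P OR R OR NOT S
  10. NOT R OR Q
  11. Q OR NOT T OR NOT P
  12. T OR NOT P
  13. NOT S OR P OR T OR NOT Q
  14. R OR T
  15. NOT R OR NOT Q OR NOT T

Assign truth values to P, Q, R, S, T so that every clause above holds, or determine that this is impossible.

P: false; Q: true; R: false; S: false; T: true

Suppose R = false.
From the singleton clause (T), T = true.
Suppose S = false.
From the singleton clause (NOT P), P = false.
No clause remains; Q is free.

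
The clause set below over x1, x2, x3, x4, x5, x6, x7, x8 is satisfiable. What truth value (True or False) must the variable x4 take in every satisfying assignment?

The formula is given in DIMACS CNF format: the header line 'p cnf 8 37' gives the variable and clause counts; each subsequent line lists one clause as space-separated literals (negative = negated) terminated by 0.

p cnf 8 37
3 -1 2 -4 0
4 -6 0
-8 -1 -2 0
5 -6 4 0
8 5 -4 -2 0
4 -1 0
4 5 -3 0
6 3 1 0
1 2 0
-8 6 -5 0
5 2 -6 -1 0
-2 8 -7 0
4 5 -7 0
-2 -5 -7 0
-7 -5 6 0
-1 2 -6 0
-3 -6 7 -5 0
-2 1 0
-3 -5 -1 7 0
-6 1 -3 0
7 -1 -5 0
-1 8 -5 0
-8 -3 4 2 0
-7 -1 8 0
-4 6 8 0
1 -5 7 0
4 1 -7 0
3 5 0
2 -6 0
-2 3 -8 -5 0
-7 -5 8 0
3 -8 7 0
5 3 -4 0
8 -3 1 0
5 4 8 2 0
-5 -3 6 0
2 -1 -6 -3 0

Suppose x4 = False.
From the singleton clause (¬x6), x6 = False.
From the singleton clause (¬x1), x1 = False.
From the singleton clause (x3), x3 = True.
From the singleton clause (x5), x5 = True.
That conflicts with the unit clause (¬x5).
So every satisfying assignment has x4 = True.

True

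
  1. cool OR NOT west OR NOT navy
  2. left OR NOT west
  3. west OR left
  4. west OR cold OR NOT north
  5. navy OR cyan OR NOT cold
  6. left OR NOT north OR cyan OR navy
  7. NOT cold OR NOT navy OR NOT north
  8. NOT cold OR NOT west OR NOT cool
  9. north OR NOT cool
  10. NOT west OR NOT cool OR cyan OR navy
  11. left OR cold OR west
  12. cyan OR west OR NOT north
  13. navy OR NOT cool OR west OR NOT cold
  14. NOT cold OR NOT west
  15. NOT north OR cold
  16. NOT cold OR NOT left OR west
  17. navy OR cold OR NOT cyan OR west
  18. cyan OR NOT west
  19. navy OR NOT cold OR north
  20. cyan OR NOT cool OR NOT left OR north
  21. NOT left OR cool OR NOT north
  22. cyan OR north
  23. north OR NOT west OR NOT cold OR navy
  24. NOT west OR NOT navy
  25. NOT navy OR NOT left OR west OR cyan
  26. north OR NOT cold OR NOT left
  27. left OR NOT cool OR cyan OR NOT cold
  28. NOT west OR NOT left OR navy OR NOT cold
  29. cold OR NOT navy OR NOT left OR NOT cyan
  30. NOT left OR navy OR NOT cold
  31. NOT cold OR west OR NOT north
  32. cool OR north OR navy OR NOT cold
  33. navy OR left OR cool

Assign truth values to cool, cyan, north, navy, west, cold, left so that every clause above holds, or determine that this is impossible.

cool ↦ false,  cyan ↦ true,  north ↦ false,  navy ↦ false,  west ↦ true,  cold ↦ false,  left ↦ true

Case left = true:
Case north = false:
Unit clause (NOT cool) forces cool = false.
Unit clause (cyan) forces cyan = true.
Unit clause (NOT cold) forces cold = false.
Unit clause (NOT navy) forces navy = false.
Unit clause (west) forces west = true.
All clauses are satisfied.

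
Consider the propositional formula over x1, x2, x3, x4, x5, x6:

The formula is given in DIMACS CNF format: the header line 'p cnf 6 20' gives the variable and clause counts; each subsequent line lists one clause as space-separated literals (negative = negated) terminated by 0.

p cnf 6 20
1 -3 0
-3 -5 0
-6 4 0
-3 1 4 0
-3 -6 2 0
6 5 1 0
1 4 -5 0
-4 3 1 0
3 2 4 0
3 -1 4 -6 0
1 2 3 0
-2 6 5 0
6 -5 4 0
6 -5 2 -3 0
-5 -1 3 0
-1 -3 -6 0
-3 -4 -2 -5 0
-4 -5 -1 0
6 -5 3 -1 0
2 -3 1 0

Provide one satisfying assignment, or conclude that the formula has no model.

Try x1 = True.
Try x3 = True.
From the singleton clause (¬x5), x5 = False.
From the singleton clause (¬x6), x6 = False.
From the singleton clause (¬x2), x2 = False.
All clauses hold; x4 can take either value.

x1=True, x2=False, x3=True, x4=False, x5=False, x6=False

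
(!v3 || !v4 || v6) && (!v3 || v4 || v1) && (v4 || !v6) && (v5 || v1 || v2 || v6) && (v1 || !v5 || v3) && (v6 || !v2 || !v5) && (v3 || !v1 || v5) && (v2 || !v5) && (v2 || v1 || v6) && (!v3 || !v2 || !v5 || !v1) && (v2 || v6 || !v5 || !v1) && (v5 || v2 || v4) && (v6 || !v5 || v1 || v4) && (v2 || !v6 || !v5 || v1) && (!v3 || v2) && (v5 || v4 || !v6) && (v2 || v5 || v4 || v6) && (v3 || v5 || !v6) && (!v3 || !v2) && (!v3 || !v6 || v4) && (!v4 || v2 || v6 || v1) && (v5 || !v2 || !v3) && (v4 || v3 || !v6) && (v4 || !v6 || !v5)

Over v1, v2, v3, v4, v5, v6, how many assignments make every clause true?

There are 2^6 = 64 truth assignments over (v1, v2, v3, v4, v5, v6).
Split on v6. With v6 = true, the clauses containing v6 are satisfied and !v6 drops from the rest; 1 of the 2^5 = 32 assignments to the other variables satisfy what remains.
With v6 = false, by the same count on the reduced clause set, 2 assignments work.
(One model: v1=F, v2=T, v3=F, v4=F, v5=F, v6=F.)
Total: 1 + 2 = 3.

3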